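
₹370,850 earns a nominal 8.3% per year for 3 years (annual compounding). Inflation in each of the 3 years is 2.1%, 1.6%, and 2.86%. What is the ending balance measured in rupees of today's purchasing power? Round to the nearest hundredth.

Nominal value at maturity: ₹370,850 × (1 + 8.3%)^3 ≈ ₹471,068.05.
Price-level factor over 3 years: 1.021 × 1.016 × 1.0286 = 1.0670038096.
Dividing the nominal maturity value by the price-level factor gives the value in today's money.

₹441,486.76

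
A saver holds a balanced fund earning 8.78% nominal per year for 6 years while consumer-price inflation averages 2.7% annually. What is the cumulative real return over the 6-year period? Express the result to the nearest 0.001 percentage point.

The annual real rate is (1+8.78%)/(1+2.7%) − 1 = 5.9202%.
Compounded over 6 years: (1 + 0.059202)^6 − 1 ≈ 0.41212.

41.212%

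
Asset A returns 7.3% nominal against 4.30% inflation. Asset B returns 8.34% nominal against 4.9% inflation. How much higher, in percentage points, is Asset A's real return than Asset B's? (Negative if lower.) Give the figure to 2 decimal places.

Asset A real return: 1.073/1.0430 − 1 = 2.876%.
Asset B real return: 1.0834/1.049 − 1 = 3.279%.
Difference: 2.876 − 3.279 = -0.403 pp.

-0.40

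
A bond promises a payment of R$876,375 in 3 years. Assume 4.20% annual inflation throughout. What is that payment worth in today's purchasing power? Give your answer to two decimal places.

R$774,616.64

Price-level factor over 3 years: (1 + 4.20%)^3 = 1.131366088.
Purchasing power today: R$876,375 divided by that factor.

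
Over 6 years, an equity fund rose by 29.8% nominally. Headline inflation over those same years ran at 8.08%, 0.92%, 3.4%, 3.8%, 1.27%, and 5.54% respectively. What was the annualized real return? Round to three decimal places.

Cumulative inflation factor: 1.0808 × 1.0092 × 1.034 × 1.038 × 1.0127 × 1.0554 ≈ 1.25123.
Nominal growth factor: 1.29800. Real growth factor = 1.29800 / 1.25123 ≈ 1.03738.
Annualized: 1.03738^(1/6) − 1 ≈ 0.00613.

0.613%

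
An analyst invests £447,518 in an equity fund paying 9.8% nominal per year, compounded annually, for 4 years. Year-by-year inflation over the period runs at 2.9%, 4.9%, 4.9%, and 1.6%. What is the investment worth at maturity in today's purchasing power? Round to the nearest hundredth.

Nominal value at maturity: £447,518 × (1 + 9.8%)^4 ≈ £650,458.91.
Price-level factor over 4 years: 1.029 × 1.049 × 1.049 × 1.016 ≈ 1.1504296311.
Dividing the nominal maturity value by the price-level factor gives the value in today's money.

£565,405.21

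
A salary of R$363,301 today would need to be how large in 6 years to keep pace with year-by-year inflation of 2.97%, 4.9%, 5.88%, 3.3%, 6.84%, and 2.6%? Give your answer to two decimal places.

R$470,487.72

Cumulative price-level factor: 1.0297 × 1.049 × 1.0588 × 1.033 × 1.0684 × 1.026 ≈ 1.2950355644.
Multiplying R$363,301 by the price-level factor gives the future nominal sum.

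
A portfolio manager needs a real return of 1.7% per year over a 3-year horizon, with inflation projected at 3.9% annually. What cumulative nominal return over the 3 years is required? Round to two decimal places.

Required annual nominal rate: (1+1.7%)(1+3.9%) − 1 = 5.6663%.
Cumulative over 3 years: (1 + 0.056663)^3 − 1 ≈ 0.17980.

17.98%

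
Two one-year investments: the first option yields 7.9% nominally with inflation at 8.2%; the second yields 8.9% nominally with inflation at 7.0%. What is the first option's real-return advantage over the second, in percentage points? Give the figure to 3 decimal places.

The first option real return: 1.079/1.082 − 1 = -0.2773%.
The second real return: 1.089/1.070 − 1 = 1.7757%.
Difference: -0.2773 − 1.7757 = -2.0530 pp.

-2.053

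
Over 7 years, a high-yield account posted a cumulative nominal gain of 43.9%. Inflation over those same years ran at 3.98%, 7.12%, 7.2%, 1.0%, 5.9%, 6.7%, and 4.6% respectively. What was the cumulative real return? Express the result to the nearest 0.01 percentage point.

0.96%

Cumulative inflation factor: 1.0398 × 1.0712 × 1.072 × 1.010 × 1.059 × 1.067 × 1.046 ≈ 1.42537.
Nominal growth factor: 1.43900. Real growth factor = 1.43900 / 1.42537 ≈ 1.00956.
Total real return ≈ 0.9560%.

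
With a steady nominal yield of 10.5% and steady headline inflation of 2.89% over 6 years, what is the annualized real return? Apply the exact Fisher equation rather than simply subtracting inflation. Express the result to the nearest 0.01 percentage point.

7.40%

With constant rates the annual real return is the same each year: (1+10.5%)/(1+2.89%) − 1 = 0.07396.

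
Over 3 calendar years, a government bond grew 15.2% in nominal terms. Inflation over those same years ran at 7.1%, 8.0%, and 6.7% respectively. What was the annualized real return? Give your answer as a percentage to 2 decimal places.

Cumulative inflation factor: 1.071 × 1.080 × 1.067 ≈ 1.23418.
Nominal growth factor: 1.15200. Real growth factor = 1.15200 / 1.23418 ≈ 0.93342.
Annualized: 0.93342^(1/3) − 1 ≈ -0.02271.

-2.27%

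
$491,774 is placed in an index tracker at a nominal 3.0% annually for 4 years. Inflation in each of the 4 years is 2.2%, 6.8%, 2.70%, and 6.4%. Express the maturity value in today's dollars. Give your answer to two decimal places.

$464,066.53

Nominal value at maturity: $491,774 × (1 + 3.0%)^4 ≈ $553,495.97.
Price-level factor over 4 years: 1.022 × 1.068 × 1.0270 × 1.064 ≈ 1.1927082411.
The maturity value deflated by that factor is the answer in today's purchasing power.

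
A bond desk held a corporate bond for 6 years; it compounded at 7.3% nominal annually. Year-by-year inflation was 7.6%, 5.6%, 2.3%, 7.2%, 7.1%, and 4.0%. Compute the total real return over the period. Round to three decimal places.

Cumulative inflation factor: 1.076 × 1.056 × 1.023 × 1.072 × 1.071 × 1.040 ≈ 1.38794.
Nominal growth factor: 1.52615. Real growth factor = 1.52615 / 1.38794 ≈ 1.09959.
Total real return ≈ 9.9585%.

9.959%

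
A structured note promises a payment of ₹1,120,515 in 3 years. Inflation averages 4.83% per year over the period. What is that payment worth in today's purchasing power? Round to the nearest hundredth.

₹972,659.69

Price-level factor over 3 years: (1 + 4.83%)^3 ≈ 1.1520113486.
Purchasing power today: ₹1,120,515 divided by that factor.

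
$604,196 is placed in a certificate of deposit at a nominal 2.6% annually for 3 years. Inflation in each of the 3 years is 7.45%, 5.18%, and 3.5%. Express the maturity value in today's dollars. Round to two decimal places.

$557,878.97

Nominal value at maturity: $604,196 × (1 + 2.6%)^3 ≈ $652,559.22.
Price-level factor over 3 years: 1.0745 × 1.0518 × 1.035 = 1.1697146685.
Dividing the nominal maturity value by the price-level factor gives the value in today's money.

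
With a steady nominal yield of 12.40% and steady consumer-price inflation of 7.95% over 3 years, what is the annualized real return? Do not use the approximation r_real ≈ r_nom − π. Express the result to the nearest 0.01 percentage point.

4.12%

With constant rates the annual real return is the same each year: (1+12.40%)/(1+7.95%) − 1 = 0.04122.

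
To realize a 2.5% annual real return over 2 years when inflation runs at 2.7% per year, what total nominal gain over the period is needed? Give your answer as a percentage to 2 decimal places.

10.81%

Required annual nominal rate: (1+2.5%)(1+2.7%) − 1 = 5.2675%.
Cumulative over 2 years: (1 + 0.052675)^2 − 1 ≈ 0.10812.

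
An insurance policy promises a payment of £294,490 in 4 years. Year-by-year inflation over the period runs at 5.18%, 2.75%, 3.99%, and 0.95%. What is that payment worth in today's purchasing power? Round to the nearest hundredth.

£259,571.89

Price-level factor over 4 years: 1.0518 × 1.0275 × 1.0399 × 1.0095 ≈ 1.1345219389.
Purchasing power today: £294,490 divided by that factor.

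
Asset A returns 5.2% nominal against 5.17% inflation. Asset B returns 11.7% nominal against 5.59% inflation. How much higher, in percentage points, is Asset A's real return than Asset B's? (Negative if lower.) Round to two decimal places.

Asset A real return: 1.052/1.0517 − 1 = 0.029%.
Asset B real return: 1.117/1.0559 − 1 = 5.787%.
Difference: 0.029 − 5.787 = -5.758 pp.

-5.76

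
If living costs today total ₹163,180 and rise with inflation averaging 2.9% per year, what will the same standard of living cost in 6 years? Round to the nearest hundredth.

Cumulative price-level factor: (1+2.9%)^6 ≈ 1.1871135129.
Multiplying ₹163,180 by the price-level factor gives the future nominal sum.

₹193,713.18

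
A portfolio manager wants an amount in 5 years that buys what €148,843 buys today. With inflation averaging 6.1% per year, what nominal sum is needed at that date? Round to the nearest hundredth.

Cumulative price-level factor: (1+6.1%)^5 ≈ 1.3445498838.
Multiplying €148,843 by the price-level factor gives the future nominal sum.

€200,126.84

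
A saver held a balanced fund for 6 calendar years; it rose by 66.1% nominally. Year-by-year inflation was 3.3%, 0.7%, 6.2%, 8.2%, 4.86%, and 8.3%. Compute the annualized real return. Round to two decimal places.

Cumulative inflation factor: 1.033 × 1.007 × 1.062 × 1.082 × 1.0486 × 1.083 ≈ 1.35744.
Nominal growth factor: 1.66100. Real growth factor = 1.66100 / 1.35744 ≈ 1.22363.
Annualized: 1.22363^(1/6) − 1 ≈ 0.03421.

3.42%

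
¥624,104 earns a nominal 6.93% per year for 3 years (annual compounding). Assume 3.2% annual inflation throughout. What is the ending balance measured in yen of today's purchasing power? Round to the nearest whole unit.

Nominal value at maturity: ¥624,104 × (1 + 6.93%)^3 ≈ ¥763,055.
Price-level factor over 3 years: (1 + 3.2%)^3 = 1.099104768.
Dividing the nominal maturity value by the price-level factor gives the value in today's money.

¥694,251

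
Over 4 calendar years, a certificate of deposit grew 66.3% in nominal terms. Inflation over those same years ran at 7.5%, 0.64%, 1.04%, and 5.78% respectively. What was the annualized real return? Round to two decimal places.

9.51%

Cumulative inflation factor: 1.075 × 1.0064 × 1.0104 × 1.0578 ≈ 1.15631.
Nominal growth factor: 1.66300. Real growth factor = 1.66300 / 1.15631 ≈ 1.43819.
Annualized: 1.43819^(1/4) − 1 ≈ 0.09510.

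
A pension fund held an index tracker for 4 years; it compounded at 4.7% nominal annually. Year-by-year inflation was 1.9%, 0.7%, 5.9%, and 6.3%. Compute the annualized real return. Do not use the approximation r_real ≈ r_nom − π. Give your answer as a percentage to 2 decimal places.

Cumulative inflation factor: 1.019 × 1.007 × 1.059 × 1.063 ≈ 1.15514.
Nominal growth factor: 1.20167. Real growth factor = 1.20167 / 1.15514 ≈ 1.04029.
Annualized: 1.04029^(1/4) − 1 ≈ 0.00992.

0.99%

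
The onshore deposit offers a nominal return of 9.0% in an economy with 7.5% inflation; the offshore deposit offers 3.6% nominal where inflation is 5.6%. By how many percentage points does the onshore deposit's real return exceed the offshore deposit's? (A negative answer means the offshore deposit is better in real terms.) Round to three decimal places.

The onshore deposit real return: 1.090/1.075 − 1 = 1.3953%.
The offshore deposit real return: 1.036/1.056 − 1 = -1.8939%.
Difference: 1.3953 − (-1.8939) = 3.2892 pp.

3.289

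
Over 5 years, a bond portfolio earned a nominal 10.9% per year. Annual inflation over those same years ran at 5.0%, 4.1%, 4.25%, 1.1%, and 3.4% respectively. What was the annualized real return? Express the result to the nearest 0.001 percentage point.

7.086%

Cumulative inflation factor: 1.050 × 1.041 × 1.0425 × 1.011 × 1.034 ≈ 1.19121.
Nominal growth factor: 1.67748. Real growth factor = 1.67748 / 1.19121 ≈ 1.40822.
Annualized: 1.40822^(1/5) − 1 ≈ 0.07086.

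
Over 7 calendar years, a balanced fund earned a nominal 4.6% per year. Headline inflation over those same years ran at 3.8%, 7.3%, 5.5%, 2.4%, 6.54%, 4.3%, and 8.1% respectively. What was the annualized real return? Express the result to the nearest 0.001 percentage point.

Cumulative inflation factor: 1.038 × 1.073 × 1.055 × 1.024 × 1.0654 × 1.043 × 1.081 ≈ 1.44535.
Nominal growth factor: 1.37000. Real growth factor = 1.37000 / 1.44535 ≈ 0.94787.
Annualized: 0.94787^(1/7) − 1 ≈ -0.00762.

-0.762%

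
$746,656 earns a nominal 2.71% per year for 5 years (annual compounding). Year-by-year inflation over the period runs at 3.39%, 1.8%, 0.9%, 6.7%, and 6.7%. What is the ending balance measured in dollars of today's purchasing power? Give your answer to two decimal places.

Nominal value at maturity: $746,656 × (1 + 2.71%)^5 ≈ $853,462.03.
Price-level factor over 5 years: 1.0339 × 1.018 × 1.009 × 1.067 × 1.067 ≈ 1.2090557267.
Dividing the nominal maturity value by the price-level factor gives the value in today's money.

$705,891.39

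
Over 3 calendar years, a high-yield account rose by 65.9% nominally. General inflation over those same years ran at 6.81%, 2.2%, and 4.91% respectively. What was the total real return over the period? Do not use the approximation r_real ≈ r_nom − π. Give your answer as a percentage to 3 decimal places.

Cumulative inflation factor: 1.0681 × 1.022 × 1.0491 ≈ 1.14520.
Nominal growth factor: 1.65900. Real growth factor = 1.65900 / 1.14520 ≈ 1.44866.
Total real return ≈ 44.8661%.

44.866%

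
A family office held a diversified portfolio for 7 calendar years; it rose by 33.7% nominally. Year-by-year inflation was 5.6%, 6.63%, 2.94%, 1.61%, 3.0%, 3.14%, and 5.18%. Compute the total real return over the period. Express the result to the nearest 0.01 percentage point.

1.59%

Cumulative inflation factor: 1.056 × 1.0663 × 1.0294 × 1.0161 × 1.030 × 1.0314 × 1.0518 ≈ 1.31602.
Nominal growth factor: 1.33700. Real growth factor = 1.33700 / 1.31602 ≈ 1.01594.
Total real return ≈ 1.5944%.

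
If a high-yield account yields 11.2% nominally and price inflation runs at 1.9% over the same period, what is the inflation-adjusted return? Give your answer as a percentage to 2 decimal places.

9.13%

Real return via the Fisher equation: (1 + 11.2%)/(1 + 1.9%) − 1 = 1.112/1.019 − 1 ≈ 0.09127.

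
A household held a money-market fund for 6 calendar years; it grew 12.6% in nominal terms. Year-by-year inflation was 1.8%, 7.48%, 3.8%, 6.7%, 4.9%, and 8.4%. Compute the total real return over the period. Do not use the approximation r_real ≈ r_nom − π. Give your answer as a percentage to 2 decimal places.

-18.29%

Cumulative inflation factor: 1.018 × 1.0748 × 1.038 × 1.067 × 1.049 × 1.084 ≈ 1.37798.
Nominal growth factor: 1.12600. Real growth factor = 1.12600 / 1.37798 ≈ 0.81714.
Total real return ≈ -18.2860%.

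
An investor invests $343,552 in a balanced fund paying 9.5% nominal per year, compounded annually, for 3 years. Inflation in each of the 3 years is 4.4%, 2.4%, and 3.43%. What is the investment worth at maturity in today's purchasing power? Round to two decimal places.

Nominal value at maturity: $343,552 × (1 + 9.5%)^3 ≈ $451,060.54.
Price-level factor over 3 years: 1.044 × 1.024 × 1.0343 = 1.1057246208.
Dividing the nominal maturity value by the price-level factor gives the value in today's money.

$407,932.08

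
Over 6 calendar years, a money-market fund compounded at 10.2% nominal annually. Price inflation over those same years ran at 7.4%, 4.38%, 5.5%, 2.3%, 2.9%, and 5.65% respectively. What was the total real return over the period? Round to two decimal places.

36.16%

Cumulative inflation factor: 1.074 × 1.0438 × 1.055 × 1.023 × 1.029 × 1.0565 ≈ 1.31533.
Nominal growth factor: 1.79098. Real growth factor = 1.79098 / 1.31533 ≈ 1.36162.
Total real return ≈ 36.1617%.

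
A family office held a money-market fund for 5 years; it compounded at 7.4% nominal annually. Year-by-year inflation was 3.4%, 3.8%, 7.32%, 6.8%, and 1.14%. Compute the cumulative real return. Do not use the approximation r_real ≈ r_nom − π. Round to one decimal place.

Cumulative inflation factor: 1.034 × 1.038 × 1.0732 × 1.068 × 1.0114 ≈ 1.24421.
Nominal growth factor: 1.42896. Real growth factor = 1.42896 / 1.24421 ≈ 1.14849.
Total real return ≈ 14.8494%.

14.8%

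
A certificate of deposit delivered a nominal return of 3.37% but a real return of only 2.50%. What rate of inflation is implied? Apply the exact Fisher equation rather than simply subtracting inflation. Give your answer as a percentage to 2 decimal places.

0.85%

From (1+r_nom) = (1+r_real)(1+π), we get 1+π = (1 + 3.37%)/(1 + 2.50%) = 1.0337/1.0250 ≈ 1.00849.
So π ≈ 0.8488%.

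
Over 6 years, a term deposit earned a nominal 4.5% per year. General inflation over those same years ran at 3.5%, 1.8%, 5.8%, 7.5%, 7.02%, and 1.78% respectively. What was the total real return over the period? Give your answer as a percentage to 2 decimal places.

Cumulative inflation factor: 1.035 × 1.018 × 1.058 × 1.075 × 1.0702 × 1.0178 ≈ 1.30530.
Nominal growth factor: 1.30226. Real growth factor = 1.30226 / 1.30530 ≈ 0.99767.
Total real return ≈ -0.2327%.

-0.23%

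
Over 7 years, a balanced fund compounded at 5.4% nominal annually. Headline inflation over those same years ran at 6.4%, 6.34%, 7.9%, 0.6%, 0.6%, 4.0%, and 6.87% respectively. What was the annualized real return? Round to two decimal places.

Cumulative inflation factor: 1.064 × 1.0634 × 1.079 × 1.006 × 1.006 × 1.040 × 1.0687 ≈ 1.37323.
Nominal growth factor: 1.44505. Real growth factor = 1.44505 / 1.37323 ≈ 1.05230.
Annualized: 1.05230^(1/7) − 1 ≈ 0.00731.

0.73%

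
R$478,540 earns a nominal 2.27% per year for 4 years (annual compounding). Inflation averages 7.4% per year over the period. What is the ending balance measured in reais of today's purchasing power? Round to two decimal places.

Nominal value at maturity: R$478,540 × (1 + 2.27%)^4 ≈ R$523,493.47.
Price-level factor over 4 years: (1 + 7.4%)^4 ≈ 1.3305068826.
The maturity value deflated by that factor is the answer in today's purchasing power.

R$393,454.16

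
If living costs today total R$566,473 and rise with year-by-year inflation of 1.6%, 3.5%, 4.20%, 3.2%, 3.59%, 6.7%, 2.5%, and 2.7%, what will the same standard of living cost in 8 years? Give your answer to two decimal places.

R$745,310.52

Cumulative price-level factor: 1.016 × 1.035 × 1.0420 × 1.032 × 1.0359 × 1.067 × 1.025 × 1.027 ≈ 1.3157035166.
Multiplying R$566,473 by the price-level factor gives the future nominal sum.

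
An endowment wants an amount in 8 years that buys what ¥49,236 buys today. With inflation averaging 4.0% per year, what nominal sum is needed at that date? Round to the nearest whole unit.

Cumulative price-level factor: (1+4.0%)^8 ≈ 1.3685690504.
The nominal amount required is ¥49,236 scaled up by that factor.

¥67,383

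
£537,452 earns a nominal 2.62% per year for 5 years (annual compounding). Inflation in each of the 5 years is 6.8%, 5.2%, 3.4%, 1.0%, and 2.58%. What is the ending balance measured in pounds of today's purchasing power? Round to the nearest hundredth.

Nominal value at maturity: £537,452 × (1 + 2.62%)^5 ≈ £611,645.43.
Price-level factor over 5 years: 1.068 × 1.052 × 1.034 × 1.010 × 1.0258 ≈ 1.2036261088.
Dividing the nominal maturity value by the price-level factor gives the value in today's money.

£508,168.96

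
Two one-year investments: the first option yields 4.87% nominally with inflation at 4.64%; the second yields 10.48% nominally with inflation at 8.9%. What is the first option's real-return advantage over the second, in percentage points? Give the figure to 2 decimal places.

The first option real return: 1.0487/1.0464 − 1 = 0.220%.
The second real return: 1.1048/1.089 − 1 = 1.451%.
Difference: 0.220 − 1.451 = -1.231 pp.

-1.23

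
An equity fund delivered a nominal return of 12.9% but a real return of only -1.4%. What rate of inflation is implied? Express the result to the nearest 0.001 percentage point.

14.503%

From (1+r_nom) = (1+r_real)(1+π), we get 1+π = (1 + 12.9%)/(1 − 1.4%) = 1.129/0.986 ≈ 1.14503.
So π ≈ 14.5030%.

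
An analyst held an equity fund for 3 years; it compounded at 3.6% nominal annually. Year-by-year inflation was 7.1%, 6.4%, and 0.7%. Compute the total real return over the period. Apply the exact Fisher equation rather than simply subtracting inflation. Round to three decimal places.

Cumulative inflation factor: 1.071 × 1.064 × 1.007 ≈ 1.14752.
Nominal growth factor: 1.11193. Real growth factor = 1.11193 / 1.14752 ≈ 0.96899.
Total real return ≈ -3.1011%.

-3.101%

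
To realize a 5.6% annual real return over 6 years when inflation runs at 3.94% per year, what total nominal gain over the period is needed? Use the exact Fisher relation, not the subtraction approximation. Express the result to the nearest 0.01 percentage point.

Required annual nominal rate: (1+5.6%)(1+3.94%) − 1 = 9.76064%.
Cumulative over 6 years: (1 + 0.0976064)^6 − 1 ≈ 0.74856.

74.86%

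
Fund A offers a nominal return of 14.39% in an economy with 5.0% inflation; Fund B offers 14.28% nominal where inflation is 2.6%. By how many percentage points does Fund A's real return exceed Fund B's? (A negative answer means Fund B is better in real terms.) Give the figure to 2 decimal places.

Fund A real return: 1.1439/1.050 − 1 = 8.943%.
Fund B real return: 1.1428/1.026 − 1 = 11.384%.
Difference: 8.943 − 11.384 = -2.441 pp.

-2.44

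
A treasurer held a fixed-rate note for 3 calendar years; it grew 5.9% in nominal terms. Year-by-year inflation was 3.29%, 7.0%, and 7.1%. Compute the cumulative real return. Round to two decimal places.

-10.53%

Cumulative inflation factor: 1.0329 × 1.070 × 1.071 ≈ 1.18367.
Nominal growth factor: 1.05900. Real growth factor = 1.05900 / 1.18367 ≈ 0.89467.
Total real return ≈ -10.5327%.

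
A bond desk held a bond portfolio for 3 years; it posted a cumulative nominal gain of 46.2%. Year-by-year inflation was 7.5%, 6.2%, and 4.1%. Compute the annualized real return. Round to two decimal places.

Cumulative inflation factor: 1.075 × 1.062 × 1.041 ≈ 1.18846.
Nominal growth factor: 1.46200. Real growth factor = 1.46200 / 1.18846 ≈ 1.23017.
Annualized: 1.23017^(1/3) − 1 ≈ 0.07149.

7.15%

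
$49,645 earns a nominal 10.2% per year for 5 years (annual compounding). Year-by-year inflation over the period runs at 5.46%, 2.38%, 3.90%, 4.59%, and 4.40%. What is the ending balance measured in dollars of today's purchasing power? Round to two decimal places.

$65,867.99

Nominal value at maturity: $49,645 × (1 + 10.2%)^5 ≈ $80,683.27.
Price-level factor over 5 years: 1.0546 × 1.0238 × 1.0390 × 1.0459 × 1.0440 ≈ 1.2249238803.
Dividing the nominal maturity value by the price-level factor gives the value in today's money.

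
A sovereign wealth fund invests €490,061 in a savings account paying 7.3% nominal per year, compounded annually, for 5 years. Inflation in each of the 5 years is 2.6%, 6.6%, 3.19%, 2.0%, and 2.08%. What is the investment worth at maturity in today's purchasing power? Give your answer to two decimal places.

€593,151.65

Nominal value at maturity: €490,061 × (1 + 7.3%)^5 ≈ €697,025.64.
Price-level factor over 5 years: 1.026 × 1.066 × 1.0319 × 1.020 × 1.0208 ≈ 1.1751221464.
Dividing the nominal maturity value by the price-level factor gives the value in today's money.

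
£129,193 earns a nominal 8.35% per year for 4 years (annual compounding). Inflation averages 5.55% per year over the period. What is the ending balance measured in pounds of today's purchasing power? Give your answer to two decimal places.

£143,456.98

Nominal value at maturity: £129,193 × (1 + 8.35%)^4 ≈ £178,055.19.
Price-level factor over 4 years: (1 + 5.55%)^4 ≈ 1.2411748034.
The maturity value deflated by that factor is the answer in today's purchasing power.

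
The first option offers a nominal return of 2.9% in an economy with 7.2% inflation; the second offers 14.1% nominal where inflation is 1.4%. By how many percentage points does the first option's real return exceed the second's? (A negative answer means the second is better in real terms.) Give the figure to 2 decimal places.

-16.54

The first option real return: 1.029/1.072 − 1 = -4.011%.
The second real return: 1.141/1.014 − 1 = 12.525%.
Difference: -4.011 − 12.525 = -16.536 pp.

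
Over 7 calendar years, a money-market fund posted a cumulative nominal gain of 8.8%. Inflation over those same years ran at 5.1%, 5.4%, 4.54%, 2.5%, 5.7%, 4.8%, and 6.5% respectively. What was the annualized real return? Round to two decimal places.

-3.54%

Cumulative inflation factor: 1.051 × 1.054 × 1.0454 × 1.025 × 1.057 × 1.048 × 1.065 ≈ 1.40035.
Nominal growth factor: 1.08800. Real growth factor = 1.08800 / 1.40035 ≈ 0.77695.
Annualized: 0.77695^(1/7) − 1 ≈ -0.03541.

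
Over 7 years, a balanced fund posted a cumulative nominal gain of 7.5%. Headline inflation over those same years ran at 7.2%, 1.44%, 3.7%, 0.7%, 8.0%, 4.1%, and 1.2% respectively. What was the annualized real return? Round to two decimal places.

Cumulative inflation factor: 1.072 × 1.0144 × 1.037 × 1.007 × 1.080 × 1.041 × 1.012 ≈ 1.29201.
Nominal growth factor: 1.07500. Real growth factor = 1.07500 / 1.29201 ≈ 0.83203.
Annualized: 0.83203^(1/7) − 1 ≈ -0.02593.

-2.59%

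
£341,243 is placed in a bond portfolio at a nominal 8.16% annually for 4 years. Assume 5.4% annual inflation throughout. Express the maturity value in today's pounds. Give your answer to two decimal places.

£378,414.72

Nominal value at maturity: £341,243 × (1 + 8.16%)^4 ≈ £467,014.61.
Price-level factor over 4 years: (1 + 5.4%)^4 ≈ 1.2341343591.
Dividing the nominal maturity value by the price-level factor gives the value in today's money.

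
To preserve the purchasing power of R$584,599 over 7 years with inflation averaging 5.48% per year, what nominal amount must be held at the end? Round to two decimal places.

Cumulative price-level factor: (1+5.48%)^7 ≈ 1.4527498787.
Multiplying R$584,599 by the price-level factor gives the future nominal sum.

R$849,276.13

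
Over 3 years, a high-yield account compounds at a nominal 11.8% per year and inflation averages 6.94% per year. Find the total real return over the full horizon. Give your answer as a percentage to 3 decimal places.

The annual real rate is (1+11.8%)/(1+6.94%) − 1 = 4.5446%.
Compounded over 3 years: (1 + 0.045446)^3 − 1 ≈ 0.14263.

14.263%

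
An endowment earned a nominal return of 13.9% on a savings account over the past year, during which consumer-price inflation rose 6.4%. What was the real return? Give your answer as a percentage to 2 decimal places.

Real return via the Fisher equation: (1 + 13.9%)/(1 + 6.4%) − 1 = 1.139/1.064 − 1 ≈ 0.07049.

7.05%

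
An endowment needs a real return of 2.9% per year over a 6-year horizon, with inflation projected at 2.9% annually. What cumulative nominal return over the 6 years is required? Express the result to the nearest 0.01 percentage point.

Required annual nominal rate: (1+2.9%)(1+2.9%) − 1 = 5.8841%.
Cumulative over 6 years: (1 + 0.058841)^6 − 1 ≈ 0.40924.

40.92%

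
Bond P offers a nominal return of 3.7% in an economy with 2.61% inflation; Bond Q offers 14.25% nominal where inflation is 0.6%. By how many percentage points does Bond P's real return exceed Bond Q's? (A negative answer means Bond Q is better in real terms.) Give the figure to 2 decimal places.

-12.51

Bond P real return: 1.037/1.0261 − 1 = 1.062%.
Bond Q real return: 1.1425/1.006 − 1 = 13.569%.
Difference: 1.062 − 13.569 = -12.507 pp.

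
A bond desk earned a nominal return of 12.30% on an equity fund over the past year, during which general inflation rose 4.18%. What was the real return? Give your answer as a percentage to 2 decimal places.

7.79%

Real return via the Fisher equation: (1 + 12.30%)/(1 + 4.18%) − 1 = 1.1230/1.0418 − 1 ≈ 0.07794.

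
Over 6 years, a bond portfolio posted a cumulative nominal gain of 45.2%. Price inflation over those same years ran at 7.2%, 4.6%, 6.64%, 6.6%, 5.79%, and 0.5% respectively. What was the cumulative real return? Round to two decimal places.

7.14%

Cumulative inflation factor: 1.072 × 1.046 × 1.0664 × 1.066 × 1.0579 × 1.005 ≈ 1.35523.
Nominal growth factor: 1.45200. Real growth factor = 1.45200 / 1.35523 ≈ 1.07140.
Total real return ≈ 7.1401%.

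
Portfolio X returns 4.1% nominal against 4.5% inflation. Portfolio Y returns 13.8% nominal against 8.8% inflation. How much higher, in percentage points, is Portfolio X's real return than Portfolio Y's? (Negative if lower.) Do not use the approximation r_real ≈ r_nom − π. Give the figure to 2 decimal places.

Portfolio X real return: 1.041/1.045 − 1 = -0.383%.
Portfolio Y real return: 1.138/1.088 − 1 = 4.596%.
Difference: -0.383 − 4.596 = -4.979 pp.

-4.98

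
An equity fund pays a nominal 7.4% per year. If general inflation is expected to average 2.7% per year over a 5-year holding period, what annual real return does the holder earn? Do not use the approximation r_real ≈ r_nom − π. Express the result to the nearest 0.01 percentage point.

With constant rates the annual real return is the same each year: (1+7.4%)/(1+2.7%) − 1 = 0.04576.

4.58%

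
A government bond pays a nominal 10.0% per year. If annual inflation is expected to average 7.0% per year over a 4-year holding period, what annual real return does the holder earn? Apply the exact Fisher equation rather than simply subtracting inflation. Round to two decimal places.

With constant rates the annual real return is the same each year: (1+10.0%)/(1+7.0%) − 1 = 0.02804.

2.80%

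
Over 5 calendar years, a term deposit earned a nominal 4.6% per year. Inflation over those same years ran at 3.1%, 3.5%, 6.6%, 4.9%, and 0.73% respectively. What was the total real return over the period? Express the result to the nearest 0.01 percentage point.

4.18%

Cumulative inflation factor: 1.031 × 1.035 × 1.066 × 1.049 × 1.0073 ≈ 1.20196.
Nominal growth factor: 1.25216. Real growth factor = 1.25216 / 1.20196 ≈ 1.04176.
Total real return ≈ 4.1760%.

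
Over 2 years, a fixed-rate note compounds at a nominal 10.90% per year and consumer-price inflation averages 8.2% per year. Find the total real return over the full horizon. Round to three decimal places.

5.053%

The annual real rate is (1+10.90%)/(1+8.2%) − 1 = 2.4954%.
Compounded over 2 years: (1 + 0.024954)^2 − 1 ≈ 0.05053.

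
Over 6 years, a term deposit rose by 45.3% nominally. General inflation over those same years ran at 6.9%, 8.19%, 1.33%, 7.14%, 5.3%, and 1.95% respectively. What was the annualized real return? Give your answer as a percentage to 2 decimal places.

1.26%

Cumulative inflation factor: 1.069 × 1.0819 × 1.0133 × 1.0714 × 1.053 × 1.0195 ≈ 1.34794.
Nominal growth factor: 1.45300. Real growth factor = 1.45300 / 1.34794 ≈ 1.07794.
Annualized: 1.07794^(1/6) − 1 ≈ 0.01259.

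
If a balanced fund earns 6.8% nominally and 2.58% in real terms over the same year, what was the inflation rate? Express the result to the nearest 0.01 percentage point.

4.11%

From (1+r_nom) = (1+r_real)(1+π), we get 1+π = (1 + 6.8%)/(1 + 2.58%) = 1.068/1.0258 ≈ 1.04114.
So π ≈ 4.1139%.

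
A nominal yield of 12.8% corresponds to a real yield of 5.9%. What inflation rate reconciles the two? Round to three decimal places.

From (1+r_nom) = (1+r_real)(1+π), we get 1+π = (1 + 12.8%)/(1 + 5.9%) = 1.128/1.059 ≈ 1.06516.
So π ≈ 6.5156%.

6.516%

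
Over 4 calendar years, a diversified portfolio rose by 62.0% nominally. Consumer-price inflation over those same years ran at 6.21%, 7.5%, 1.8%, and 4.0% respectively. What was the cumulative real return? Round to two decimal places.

Cumulative inflation factor: 1.0621 × 1.075 × 1.018 × 1.040 ≈ 1.20880.
Nominal growth factor: 1.62000. Real growth factor = 1.62000 / 1.20880 ≈ 1.34017.
Total real return ≈ 34.0170%.

34.02%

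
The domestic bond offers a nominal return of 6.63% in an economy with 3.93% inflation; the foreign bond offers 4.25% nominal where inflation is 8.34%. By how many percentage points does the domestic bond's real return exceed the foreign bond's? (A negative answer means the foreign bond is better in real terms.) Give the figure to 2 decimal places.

The domestic bond real return: 1.0663/1.0393 − 1 = 2.598%.
The foreign bond real return: 1.0425/1.0834 − 1 = -3.775%.
Difference: 2.598 − (-3.775) = 6.373 pp.

6.37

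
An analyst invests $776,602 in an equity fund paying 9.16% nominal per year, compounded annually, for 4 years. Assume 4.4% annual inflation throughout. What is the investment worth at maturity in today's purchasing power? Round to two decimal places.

$928,219.35

Nominal value at maturity: $776,602 × (1 + 9.16%)^4 ≈ $1,102,687.91.
Price-level factor over 4 years: (1 + 4.4%)^4 ≈ 1.1879604841.
Dividing the nominal maturity value by the price-level factor gives the value in today's money.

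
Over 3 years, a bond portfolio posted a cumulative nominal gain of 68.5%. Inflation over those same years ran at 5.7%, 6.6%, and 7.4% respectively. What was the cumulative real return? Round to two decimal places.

39.24%

Cumulative inflation factor: 1.057 × 1.066 × 1.074 ≈ 1.21014.
Nominal growth factor: 1.68500. Real growth factor = 1.68500 / 1.21014 ≈ 1.39240.
Total real return ≈ 39.2398%.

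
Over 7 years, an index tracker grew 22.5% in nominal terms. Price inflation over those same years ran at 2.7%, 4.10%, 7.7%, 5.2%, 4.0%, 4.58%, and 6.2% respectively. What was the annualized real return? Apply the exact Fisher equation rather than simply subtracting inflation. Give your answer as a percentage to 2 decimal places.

-1.88%

Cumulative inflation factor: 1.027 × 1.0410 × 1.077 × 1.052 × 1.040 × 1.0458 × 1.062 ≈ 1.39913.
Nominal growth factor: 1.22500. Real growth factor = 1.22500 / 1.39913 ≈ 0.87554.
Annualized: 0.87554^(1/7) − 1 ≈ -0.01881.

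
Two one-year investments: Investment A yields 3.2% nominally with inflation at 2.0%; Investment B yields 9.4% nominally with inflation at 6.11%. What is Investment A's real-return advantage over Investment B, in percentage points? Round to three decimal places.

Investment A real return: 1.032/1.020 − 1 = 1.1765%.
Investment B real return: 1.094/1.0611 − 1 = 3.1006%.
Difference: 1.1765 − 3.1006 = -1.9241 pp.

-1.924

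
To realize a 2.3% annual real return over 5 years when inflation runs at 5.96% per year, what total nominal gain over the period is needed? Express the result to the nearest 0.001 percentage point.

Required annual nominal rate: (1+2.3%)(1+5.96%) − 1 = 8.39708%.
Cumulative over 5 years: (1 + 0.0839708)^5 − 1 ≈ 0.49654.

49.654%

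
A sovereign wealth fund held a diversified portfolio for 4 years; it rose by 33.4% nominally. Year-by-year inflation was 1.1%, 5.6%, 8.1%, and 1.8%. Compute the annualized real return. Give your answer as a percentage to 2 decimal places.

Cumulative inflation factor: 1.011 × 1.056 × 1.081 × 1.018 ≈ 1.17487.
Nominal growth factor: 1.33400. Real growth factor = 1.33400 / 1.17487 ≈ 1.13545.
Annualized: 1.13545^(1/4) − 1 ≈ 0.03227.

3.23%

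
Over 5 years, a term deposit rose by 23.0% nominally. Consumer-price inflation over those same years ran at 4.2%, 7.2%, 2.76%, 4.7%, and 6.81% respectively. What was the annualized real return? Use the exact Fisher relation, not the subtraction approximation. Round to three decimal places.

-0.850%

Cumulative inflation factor: 1.042 × 1.072 × 1.0276 × 1.047 × 1.0681 ≈ 1.28365.
Nominal growth factor: 1.23000. Real growth factor = 1.23000 / 1.28365 ≈ 0.95821.
Annualized: 0.95821^(1/5) − 1 ≈ -0.00850.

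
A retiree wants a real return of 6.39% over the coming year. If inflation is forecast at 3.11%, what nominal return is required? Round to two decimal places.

9.70%

By the Fisher equation, 1 + r_nom = (1 + 6.39%)(1 + 3.11%) = 1.0639 × 1.0311 = 1.09698729.
So r_nom = 9.698729%.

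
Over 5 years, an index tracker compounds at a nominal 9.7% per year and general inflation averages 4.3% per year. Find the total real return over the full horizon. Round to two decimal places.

The annual real rate is (1+9.7%)/(1+4.3%) − 1 = 5.1774%.
Compounded over 5 years: (1 + 0.051774)^5 − 1 ≈ 0.28710.

28.71%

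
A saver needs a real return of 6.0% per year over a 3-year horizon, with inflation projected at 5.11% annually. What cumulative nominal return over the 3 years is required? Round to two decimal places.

Required annual nominal rate: (1+6.0%)(1+5.11%) − 1 = 11.4166%.
Cumulative over 3 years: (1 + 0.114166)^3 − 1 ≈ 0.38309.

38.31%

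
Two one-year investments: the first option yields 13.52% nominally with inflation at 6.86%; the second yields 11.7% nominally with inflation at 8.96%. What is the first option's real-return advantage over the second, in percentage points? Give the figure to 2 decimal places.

3.72

The first option real return: 1.1352/1.0686 − 1 = 6.232%.
The second real return: 1.117/1.0896 − 1 = 2.515%.
Difference: 6.232 − 2.515 = 3.717 pp.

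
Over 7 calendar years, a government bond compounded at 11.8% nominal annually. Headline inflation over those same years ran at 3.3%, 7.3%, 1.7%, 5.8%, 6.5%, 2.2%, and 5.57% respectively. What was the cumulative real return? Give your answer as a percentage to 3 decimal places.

Cumulative inflation factor: 1.033 × 1.073 × 1.017 × 1.058 × 1.065 × 1.022 × 1.0557 ≈ 1.37040.
Nominal growth factor: 2.18320. Real growth factor = 2.18320 / 1.37040 ≈ 1.59311.
Total real return ≈ 59.3107%.

59.311%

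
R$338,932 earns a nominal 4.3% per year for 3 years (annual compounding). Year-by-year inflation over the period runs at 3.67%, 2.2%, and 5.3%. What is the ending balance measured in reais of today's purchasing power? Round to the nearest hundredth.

R$344,693.53

Nominal value at maturity: R$338,932 × (1 + 4.3%)^3 ≈ R$384,561.23.
Price-level factor over 3 years: 1.0367 × 1.022 × 1.053 = 1.1156612922.
Dividing the nominal maturity value by the price-level factor gives the value in today's money.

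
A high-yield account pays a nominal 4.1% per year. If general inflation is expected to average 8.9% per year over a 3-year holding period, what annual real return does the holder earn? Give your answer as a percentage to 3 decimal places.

-4.408%

With constant rates the annual real return is the same each year: (1+4.1%)/(1+8.9%) − 1 = -0.04408.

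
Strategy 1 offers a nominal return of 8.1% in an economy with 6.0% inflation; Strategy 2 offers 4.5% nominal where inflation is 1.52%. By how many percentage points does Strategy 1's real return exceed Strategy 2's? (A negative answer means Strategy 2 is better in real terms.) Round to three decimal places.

Strategy 1 real return: 1.081/1.060 − 1 = 1.9811%.
Strategy 2 real return: 1.045/1.0152 − 1 = 2.9354%.
Difference: 1.9811 − 2.9354 = -0.9543 pp.

-0.954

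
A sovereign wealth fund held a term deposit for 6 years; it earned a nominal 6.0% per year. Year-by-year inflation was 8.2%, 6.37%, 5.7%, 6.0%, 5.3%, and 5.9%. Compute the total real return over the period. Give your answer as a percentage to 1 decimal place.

-1.4%

Cumulative inflation factor: 1.082 × 1.0637 × 1.057 × 1.060 × 1.053 × 1.059 ≈ 1.43798.
Nominal growth factor: 1.41852. Real growth factor = 1.41852 / 1.43798 ≈ 0.98647.
Total real return ≈ -1.3531%.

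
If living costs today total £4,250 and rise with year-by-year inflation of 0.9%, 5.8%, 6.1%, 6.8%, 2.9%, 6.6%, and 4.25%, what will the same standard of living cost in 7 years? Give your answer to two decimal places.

£5,878.97

Cumulative price-level factor: 1.009 × 1.058 × 1.061 × 1.068 × 1.029 × 1.066 × 1.0425 ≈ 1.3832864207.
The nominal amount required is £4,250 scaled up by that factor.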